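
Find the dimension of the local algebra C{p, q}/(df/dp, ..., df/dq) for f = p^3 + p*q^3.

7

The Hessian of f at 0 has rank 0. Corank 2; j^3 = p^3 is a perfect cube, so E-series; the 4-jet and mu = 7 give E_7.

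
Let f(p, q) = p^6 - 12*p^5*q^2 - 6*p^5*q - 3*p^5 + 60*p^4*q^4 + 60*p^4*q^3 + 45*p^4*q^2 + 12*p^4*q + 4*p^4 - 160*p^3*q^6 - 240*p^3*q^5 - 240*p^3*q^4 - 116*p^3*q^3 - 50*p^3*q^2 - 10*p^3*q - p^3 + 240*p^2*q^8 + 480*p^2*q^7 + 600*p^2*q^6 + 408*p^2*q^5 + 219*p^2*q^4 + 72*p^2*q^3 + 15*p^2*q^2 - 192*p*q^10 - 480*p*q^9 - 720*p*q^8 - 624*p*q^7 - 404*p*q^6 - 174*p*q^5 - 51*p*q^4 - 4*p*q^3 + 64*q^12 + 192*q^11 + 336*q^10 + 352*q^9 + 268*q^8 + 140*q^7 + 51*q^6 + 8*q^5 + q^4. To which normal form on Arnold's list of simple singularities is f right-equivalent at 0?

The Hessian of f at 0 is [[0, 0], [0, 0]] with rank 0, so corank 2. A Groebner basis of the Jacobian ideal J(f) in C{p,q} is {p^3, p^2*q, -p^2/6 + p*q^2, -p^2/2 + q^3}; counting standard monomials gives mu = 6. Corank 2; j^3 = -p^3 is a perfect cube, so E-series; the 4-jet and mu = 6 give E_6.

E6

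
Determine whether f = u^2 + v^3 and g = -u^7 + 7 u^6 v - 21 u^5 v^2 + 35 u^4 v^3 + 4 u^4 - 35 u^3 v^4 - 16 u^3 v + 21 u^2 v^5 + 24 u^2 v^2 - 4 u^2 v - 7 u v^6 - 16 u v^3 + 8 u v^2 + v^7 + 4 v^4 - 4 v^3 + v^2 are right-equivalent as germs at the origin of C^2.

The Hessian of f at 0 is [[2, 0], [0, 0]] with rank 1, so corank 1. A Groebner basis of the Jacobian ideal J(f) in C{u,v} is {v^2, u}; counting standard monomials gives mu = 2. Corank 1: A-series; mu = 2 gives A_2. The Hessian of g at 0 is [[0, 0], [0, 2]] with rank 1, so corank 1. A Groebner basis of the Jacobian ideal J(g) in C{u,v} is {v^3, u^2 - 2*u*v + v^2 - v/2}; counting standard monomials gives mu = 6. Corank 1: A-series; mu = 6 gives A_6. f is A_2 but g is A_6, hence not right-equivalent.

No.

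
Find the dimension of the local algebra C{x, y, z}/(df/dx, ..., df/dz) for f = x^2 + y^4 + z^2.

3

The Hessian of f at 0 is [[2, 0, 0], [0, 0, 0], [0, 0, 2]] with rank 2, so corank 1. A Groebner basis of the Jacobian ideal J(f) in C{x,y,z} is {y^3, x, z}; counting standard monomials gives mu = 3. Corank 1: A-series; mu = 3 gives A_3.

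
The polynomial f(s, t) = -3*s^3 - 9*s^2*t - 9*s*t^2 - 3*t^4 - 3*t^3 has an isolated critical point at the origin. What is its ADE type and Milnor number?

The Hessian of f at 0 is [[0, 0], [0, 0]] with rank 0, so corank 2. A Groebner basis of the Jacobian ideal J(f) in C{s,t} is {t^3, s^2 + 2*s*t + t^2}; counting standard monomials gives mu = 6. Corank 2; j^3 = -3*(s + t)^3 is a perfect cube, so E-series; the 4-jet and mu = 6 give E_6.

Type E_6, Milnor number mu = 6.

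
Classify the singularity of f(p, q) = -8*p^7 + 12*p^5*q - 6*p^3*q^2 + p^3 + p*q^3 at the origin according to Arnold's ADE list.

The Hessian of f at 0 is [[0, 0], [0, 0]] with rank 0, so corank 2. A Groebner basis of the Jacobian ideal J(f) in C{p,q} is {p^3, p*q^2, 3*p^2 + q^3}; counting standard monomials gives mu = 7. Corank 2; j^3 = p^3 is a perfect cube, so E-series; the 4-jet and mu = 7 give E_7.

E_7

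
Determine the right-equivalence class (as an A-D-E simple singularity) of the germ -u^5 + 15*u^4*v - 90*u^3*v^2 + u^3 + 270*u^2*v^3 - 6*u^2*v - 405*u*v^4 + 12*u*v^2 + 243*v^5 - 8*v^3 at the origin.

The Hessian of f at 0 is [[0, 0], [0, 0]] with rank 0, so corank 2. A Groebner basis of the Jacobian ideal J(f) in C{u,v} is {v^5, u*v^3 - 9*v^4/4, u^2 - 4*u*v + 4*v^2}; counting standard monomials gives mu = 8. Corank 2; j^3 = (u - 2*v)^3 is a perfect cube, so E-series; the 5-jet and mu = 8 give E_8.

E8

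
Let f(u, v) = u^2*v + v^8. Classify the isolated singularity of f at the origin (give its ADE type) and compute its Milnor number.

The Hessian of f at 0 is [[0, 0], [0, 0]] with rank 0, so corank 2. A Groebner basis of the Jacobian ideal J(f) in C{u,v} is {u^2/8 + v^7, u^3, u*v}; counting standard monomials gives mu = 9. Corank 2; j^3 = u^2*v has shape L^2 M (L != M), so D-series; mu = 9 gives D_9.

Type D9, Milnor number mu = 9.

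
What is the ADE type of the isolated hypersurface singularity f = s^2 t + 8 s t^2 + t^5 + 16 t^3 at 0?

D_{6}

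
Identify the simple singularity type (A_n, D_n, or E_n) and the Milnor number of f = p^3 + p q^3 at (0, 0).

The Hessian of f at 0 is [[0, 0], [0, 0]] with rank 0, so corank 2. A Groebner basis of the Jacobian ideal J(f) in C{p,q} is {p^3, p*q^2, 3*p^2 + q^3}; counting standard monomials gives mu = 7. Corank 2; j^3 = p^3 is a perfect cube, so E-series; the 4-jet and mu = 7 give E_7.

Type E7, Milnor number mu = 7.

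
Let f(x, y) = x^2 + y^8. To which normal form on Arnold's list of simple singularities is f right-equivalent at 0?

The Hessian of f at 0 is [[2, 0], [0, 0]] with rank 1, so corank 1. A Groebner basis of the Jacobian ideal J(f) in C{x,y} is {y^7, x}; counting standard monomials gives mu = 7. Corank 1: A-series; mu = 7 gives A_7.

A_7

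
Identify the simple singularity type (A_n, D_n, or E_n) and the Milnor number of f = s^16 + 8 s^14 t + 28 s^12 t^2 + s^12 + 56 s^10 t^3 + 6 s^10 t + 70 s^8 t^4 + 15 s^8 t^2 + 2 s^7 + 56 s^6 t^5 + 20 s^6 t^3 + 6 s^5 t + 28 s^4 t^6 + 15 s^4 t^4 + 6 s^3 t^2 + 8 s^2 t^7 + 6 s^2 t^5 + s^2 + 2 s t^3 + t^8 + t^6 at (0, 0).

The Hessian of f at 0 is [[2, 0], [0, 0]] with rank 1, so corank 1. A Groebner basis of the Jacobian ideal J(f) in C{s,t} is {s^3, s^2*t, s + t^3}; counting standard monomials gives mu = 7. Corank 1: A-series; mu = 7 gives A_7.

Type A_7, Milnor number mu = 7.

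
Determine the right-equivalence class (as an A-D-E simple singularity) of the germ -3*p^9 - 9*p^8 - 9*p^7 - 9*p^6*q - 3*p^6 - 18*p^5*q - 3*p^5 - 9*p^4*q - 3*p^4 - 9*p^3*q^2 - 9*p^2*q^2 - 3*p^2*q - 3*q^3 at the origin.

The Hessian of f at 0 has rank 0. Corank 2; j^3 = -3*q*(p^2 + q^2) splits into three distinct lines over C (the quadratic factor has nonzero discriminant), so D_4.

D_{4}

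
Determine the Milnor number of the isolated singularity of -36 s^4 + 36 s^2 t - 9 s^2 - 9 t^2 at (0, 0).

1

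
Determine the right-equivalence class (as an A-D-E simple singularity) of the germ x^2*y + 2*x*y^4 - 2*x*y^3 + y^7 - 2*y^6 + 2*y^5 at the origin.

The Hessian of f at 0 is [[0, 0], [0, 0]] with rank 0, so corank 2. A Groebner basis of the Jacobian ideal J(f) in C{x,y} is {x^3, x^2*y, x^2/4 + x*y^2, x^2/4 - x*y + y^3}; counting standard monomials gives mu = 6. Corank 2; j^3 = x^2*y has shape L^2 M (L != M), so D-series; mu = 6 gives D_6.

D_{6}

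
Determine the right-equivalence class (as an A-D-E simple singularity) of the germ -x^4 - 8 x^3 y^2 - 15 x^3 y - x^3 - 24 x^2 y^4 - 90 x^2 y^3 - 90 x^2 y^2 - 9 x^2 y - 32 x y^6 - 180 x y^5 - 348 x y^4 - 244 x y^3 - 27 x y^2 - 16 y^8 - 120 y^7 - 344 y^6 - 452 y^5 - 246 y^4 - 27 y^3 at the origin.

E_7

The Hessian of f at 0 is [[0, 0], [0, 0]] with rank 0, so corank 2. A Groebner basis of the Jacobian ideal J(f) in C{x,y} is {-x^2 - 6*x*y + y^4 - y^3/3 - 9*y^2, x^3 + 33*x^2 + 198*x*y + 38*y^3 + 297*y^2, x^2*y - 23*x^2/3 - 46*x*y - 104*y^3/9 - 69*y^2, 4*x^2/3 + x*y^2 + 8*x*y + 31*y^3/9 + 12*y^2}; counting standard monomials gives mu = 7. Corank 2; j^3 = -(x + 3*y)^3 is a perfect cube, so E-series; the 4-jet and mu = 7 give E_7.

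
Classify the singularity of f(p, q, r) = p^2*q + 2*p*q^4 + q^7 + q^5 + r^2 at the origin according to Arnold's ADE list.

The Hessian of f at 0 is [[0, 0, 0], [0, 0, 0], [0, 0, 2]] with rank 1, so corank 2. A Groebner basis of the Jacobian ideal J(f) in C{p,q,r} is {p*q + q^4, p*q^2, p^2 - 5*p*q, r}; counting standard monomials gives mu = 6. Corank 2; j^3 = p^2*q has shape L^2 M (L != M), so D-series; mu = 6 gives D_6.

D_6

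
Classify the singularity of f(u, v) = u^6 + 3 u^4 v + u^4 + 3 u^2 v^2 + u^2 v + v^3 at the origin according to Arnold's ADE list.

D_{4}

The Hessian of f at 0 is [[0, 0], [0, 0]] with rank 0, so corank 2. A Groebner basis of the Jacobian ideal J(f) in C{u,v} is {v^3, u^2 + 3*v^2, u*v}; counting standard monomials gives mu = 4. Corank 2; j^3 = v*(u^2 + v^2) splits into three distinct lines over C (the quadratic factor has nonzero discriminant), so D_4.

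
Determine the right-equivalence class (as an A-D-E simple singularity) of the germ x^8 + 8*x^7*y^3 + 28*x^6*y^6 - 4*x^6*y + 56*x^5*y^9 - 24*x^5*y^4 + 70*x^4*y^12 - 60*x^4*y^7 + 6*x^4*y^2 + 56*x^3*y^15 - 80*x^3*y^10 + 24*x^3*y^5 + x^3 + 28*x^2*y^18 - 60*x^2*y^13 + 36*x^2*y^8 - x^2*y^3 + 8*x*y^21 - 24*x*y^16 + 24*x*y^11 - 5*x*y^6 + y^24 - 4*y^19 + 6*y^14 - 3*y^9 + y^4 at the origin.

The Hessian of f at 0 has rank 0. Corank 2; j^3 = x^3 is a perfect cube, so E-series; the 4-jet and mu = 6 give E_6.

E_{6}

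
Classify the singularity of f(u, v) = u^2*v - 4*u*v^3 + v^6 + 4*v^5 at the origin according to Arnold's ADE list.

D7

The Hessian of f at 0 is [[0, 0], [0, 0]] with rank 0, so corank 2. A Groebner basis of the Jacobian ideal J(f) in C{u,v} is {u^3, u^2*v + 2*u^2/3 - 4*u*v^2/3, -u*v/2 + v^3}; counting standard monomials gives mu = 7. Corank 2; j^3 = u^2*v has shape L^2 M (L != M), so D-series; mu = 7 gives D_7.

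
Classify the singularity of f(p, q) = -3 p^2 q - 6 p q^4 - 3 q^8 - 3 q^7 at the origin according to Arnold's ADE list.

D_{9}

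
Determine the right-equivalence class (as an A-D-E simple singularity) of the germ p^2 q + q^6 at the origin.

D_{7}

The Hessian of f at 0 has rank 0. Corank 2; j^3 = p^2*q has shape L^2 M (L != M), so D-series; mu = 7 gives D_7.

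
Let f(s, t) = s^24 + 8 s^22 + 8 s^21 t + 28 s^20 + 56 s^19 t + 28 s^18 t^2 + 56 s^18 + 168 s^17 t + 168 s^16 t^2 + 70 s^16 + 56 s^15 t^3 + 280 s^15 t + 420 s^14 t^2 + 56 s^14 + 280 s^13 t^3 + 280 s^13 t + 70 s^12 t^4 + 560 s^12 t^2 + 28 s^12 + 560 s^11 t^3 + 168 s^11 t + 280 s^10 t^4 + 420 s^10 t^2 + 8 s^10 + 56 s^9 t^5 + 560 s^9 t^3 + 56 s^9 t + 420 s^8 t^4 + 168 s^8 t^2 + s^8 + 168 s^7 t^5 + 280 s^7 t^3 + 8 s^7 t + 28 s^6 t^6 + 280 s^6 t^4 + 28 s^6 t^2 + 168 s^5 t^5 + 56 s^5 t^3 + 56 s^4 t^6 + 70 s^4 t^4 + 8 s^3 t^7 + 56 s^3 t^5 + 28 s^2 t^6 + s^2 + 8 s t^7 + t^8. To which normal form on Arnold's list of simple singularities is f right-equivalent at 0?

A_7

The Hessian of f at 0 is [[2, 0], [0, 0]] with rank 1, so corank 1. A Groebner basis of the Jacobian ideal J(f) in C{s,t} is {t^7, s}; counting standard monomials gives mu = 7. Corank 1: A-series; mu = 7 gives A_7.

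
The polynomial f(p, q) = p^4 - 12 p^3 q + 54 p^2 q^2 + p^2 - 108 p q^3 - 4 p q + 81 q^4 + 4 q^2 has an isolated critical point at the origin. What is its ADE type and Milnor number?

Type A_3, Milnor number mu = 3.

The Hessian of f at 0 has rank 1. Corank 1: A-series; mu = 3 gives A_3.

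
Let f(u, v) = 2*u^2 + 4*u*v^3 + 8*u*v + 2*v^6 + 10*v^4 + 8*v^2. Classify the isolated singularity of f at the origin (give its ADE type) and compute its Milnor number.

The Hessian of f at 0 is [[4, 8], [8, 16]] with rank 1, so corank 1. A Groebner basis of the Jacobian ideal J(f) in C{u,v} is {v^3, u + 2*v}; counting standard monomials gives mu = 3. Corank 1: A-series; mu = 3 gives A_3.

Type A_3, Milnor number mu = 3.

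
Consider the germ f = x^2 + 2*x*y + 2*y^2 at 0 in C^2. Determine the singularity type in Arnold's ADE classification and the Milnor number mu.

Type A1, Milnor number mu = 1.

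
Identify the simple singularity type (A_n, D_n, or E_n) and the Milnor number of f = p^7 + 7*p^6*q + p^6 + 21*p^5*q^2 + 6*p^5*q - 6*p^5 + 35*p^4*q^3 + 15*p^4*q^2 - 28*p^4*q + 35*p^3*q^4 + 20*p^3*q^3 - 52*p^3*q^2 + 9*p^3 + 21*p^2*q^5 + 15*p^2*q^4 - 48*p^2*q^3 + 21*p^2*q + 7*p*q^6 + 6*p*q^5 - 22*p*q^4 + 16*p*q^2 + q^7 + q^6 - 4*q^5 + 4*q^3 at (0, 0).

The Hessian of f at 0 has rank 0. Corank 2; j^3 = (p + q)*(3*p + 2*q)^2 has shape L^2 M (L != M), so D-series; mu = 7 gives D_7.

Type D_{7}, Milnor number mu = 7.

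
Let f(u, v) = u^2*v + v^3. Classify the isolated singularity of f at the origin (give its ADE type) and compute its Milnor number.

The Hessian of f at 0 has rank 0. Corank 2; j^3 = v*(u^2 + v^2) splits into three distinct lines over C (the quadratic factor has nonzero discriminant), so D_4.

Type D_{4}, Milnor number mu = 4.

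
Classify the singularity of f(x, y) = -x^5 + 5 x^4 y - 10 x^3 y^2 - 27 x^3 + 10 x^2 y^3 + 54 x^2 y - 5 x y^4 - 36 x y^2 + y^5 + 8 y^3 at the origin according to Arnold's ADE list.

E_8

The Hessian of f at 0 is [[0, 0], [0, 0]] with rank 0, so corank 2. A Groebner basis of the Jacobian ideal J(f) in C{x,y} is {y^5, x*y^3 - 3*y^4/4, x^2 - 4*x*y/3 + 4*y^2/9}; counting standard monomials gives mu = 8. Corank 2; j^3 = -(3*x - 2*y)^3 is a perfect cube, so E-series; the 5-jet and mu = 8 give E_8.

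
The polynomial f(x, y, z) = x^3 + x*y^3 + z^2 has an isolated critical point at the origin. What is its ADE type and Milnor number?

Type E_7, Milnor number mu = 7.

The Hessian of f at 0 has rank 1. Corank 2; j^3 = x^3 is a perfect cube, so E-series; the 4-jet and mu = 7 give E_7.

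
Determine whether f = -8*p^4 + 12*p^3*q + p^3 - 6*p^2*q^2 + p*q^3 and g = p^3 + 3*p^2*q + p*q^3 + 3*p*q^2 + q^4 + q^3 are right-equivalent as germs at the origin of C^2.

Yes.

The Hessian of f at 0 has rank 0. Corank 2; j^3 = p^3 is a perfect cube, so E-series; the 4-jet and mu = 7 give E_7. The Hessian of g at 0 has rank 0. Corank 2; j^3 = (p + q)^3 is a perfect cube, so E-series; the 4-jet and mu = 7 give E_7. Both have type E_7, hence right-equivalent.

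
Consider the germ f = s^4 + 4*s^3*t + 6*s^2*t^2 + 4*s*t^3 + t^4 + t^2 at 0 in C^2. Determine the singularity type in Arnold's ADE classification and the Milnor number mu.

Type A3, Milnor number mu = 3.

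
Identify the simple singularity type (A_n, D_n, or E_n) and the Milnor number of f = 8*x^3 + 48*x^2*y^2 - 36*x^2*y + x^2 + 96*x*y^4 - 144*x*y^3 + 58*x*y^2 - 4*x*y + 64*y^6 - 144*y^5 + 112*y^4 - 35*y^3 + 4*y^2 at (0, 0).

Type A_2, Milnor number mu = 2.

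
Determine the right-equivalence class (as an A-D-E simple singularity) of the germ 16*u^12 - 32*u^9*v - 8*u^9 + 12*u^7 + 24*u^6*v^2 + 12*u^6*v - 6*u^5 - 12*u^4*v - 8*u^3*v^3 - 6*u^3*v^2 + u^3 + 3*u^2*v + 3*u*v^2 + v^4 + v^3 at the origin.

E_{6}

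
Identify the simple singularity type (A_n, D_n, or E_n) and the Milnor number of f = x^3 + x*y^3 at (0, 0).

The Hessian of f at 0 has rank 0. Corank 2; j^3 = x^3 is a perfect cube, so E-series; the 4-jet and mu = 7 give E_7.

Type E_{7}, Milnor number mu = 7.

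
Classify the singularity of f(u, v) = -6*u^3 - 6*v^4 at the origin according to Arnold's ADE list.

E_{6}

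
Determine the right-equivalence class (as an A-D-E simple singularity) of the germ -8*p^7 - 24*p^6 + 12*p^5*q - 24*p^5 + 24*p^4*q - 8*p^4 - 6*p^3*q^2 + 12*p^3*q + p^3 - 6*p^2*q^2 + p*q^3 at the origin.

The Hessian of f at 0 has rank 0. Corank 2; j^3 = p^3 is a perfect cube, so E-series; the 4-jet and mu = 7 give E_7.

E_7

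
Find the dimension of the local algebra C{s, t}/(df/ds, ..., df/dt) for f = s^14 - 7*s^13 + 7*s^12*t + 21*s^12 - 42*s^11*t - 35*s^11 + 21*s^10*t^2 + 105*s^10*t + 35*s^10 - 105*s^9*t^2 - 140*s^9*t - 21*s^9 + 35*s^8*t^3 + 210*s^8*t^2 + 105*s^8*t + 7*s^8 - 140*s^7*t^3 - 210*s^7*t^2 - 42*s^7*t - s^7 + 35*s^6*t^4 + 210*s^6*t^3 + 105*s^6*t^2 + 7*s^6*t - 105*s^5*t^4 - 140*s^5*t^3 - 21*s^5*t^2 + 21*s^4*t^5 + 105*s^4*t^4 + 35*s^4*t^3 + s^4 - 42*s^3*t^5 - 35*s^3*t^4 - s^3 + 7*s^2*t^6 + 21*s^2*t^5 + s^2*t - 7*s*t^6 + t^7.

The Hessian of f at 0 has rank 0. Corank 2; j^3 = -s^2*(s - t) has shape L^2 M (L != M), so D-series; mu = 8 gives D_8.

8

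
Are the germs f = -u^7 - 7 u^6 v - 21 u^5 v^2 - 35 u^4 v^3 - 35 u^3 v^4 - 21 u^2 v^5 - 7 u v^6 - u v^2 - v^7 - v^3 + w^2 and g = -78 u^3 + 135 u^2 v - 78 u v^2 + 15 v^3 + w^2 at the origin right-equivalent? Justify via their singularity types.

No.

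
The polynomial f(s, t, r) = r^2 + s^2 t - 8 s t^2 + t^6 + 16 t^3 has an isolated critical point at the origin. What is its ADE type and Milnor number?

The Hessian of f at 0 has rank 1. Corank 2; j^3 = t*(s - 4*t)^2 has shape L^2 M (L != M), so D-series; mu = 7 gives D_7.

Type D7, Milnor number mu = 7.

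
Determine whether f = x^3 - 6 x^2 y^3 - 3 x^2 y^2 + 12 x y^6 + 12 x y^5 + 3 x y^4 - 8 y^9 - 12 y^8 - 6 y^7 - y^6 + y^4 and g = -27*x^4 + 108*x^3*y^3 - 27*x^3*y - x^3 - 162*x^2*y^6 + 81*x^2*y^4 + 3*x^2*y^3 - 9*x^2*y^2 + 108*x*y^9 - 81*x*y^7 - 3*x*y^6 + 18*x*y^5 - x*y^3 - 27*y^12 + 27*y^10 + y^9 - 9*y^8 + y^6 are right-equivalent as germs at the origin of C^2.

The Hessian of f at 0 is [[0, 0], [0, 0]] with rank 0, so corank 2. A Groebner basis of the Jacobian ideal J(f) in C{x,y} is {x^3, x^2*y, -x^2/2 + x*y^2, y^3}; counting standard monomials gives mu = 6. Corank 2; j^3 = x^3 is a perfect cube, so E-series; the 4-jet and mu = 6 give E_6. The Hessian of g at 0 is [[0, 0], [0, 0]] with rank 0, so corank 2. A Groebner basis of the Jacobian ideal J(g) in C{x,y} is {x^2/3 + y^4 + y^3/9, x^3, x^2*y - x^2/9 - y^3/27, 2*x^2/3 + x*y^2 + 2*y^3/9}; counting standard monomials gives mu = 7. Corank 2; j^3 = -x^3 is a perfect cube, so E-series; the 4-jet and mu = 7 give E_7. f is E_6 but g is E_7, hence not right-equivalent.

No.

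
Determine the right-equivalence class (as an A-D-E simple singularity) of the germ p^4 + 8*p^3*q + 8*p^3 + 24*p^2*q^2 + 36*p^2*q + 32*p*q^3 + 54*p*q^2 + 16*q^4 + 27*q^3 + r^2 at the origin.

The Hessian of f at 0 is [[0, 0, 0], [0, 0, 0], [0, 0, 2]] with rank 1, so corank 2. A Groebner basis of the Jacobian ideal J(f) in C{p,q,r} is {q^4, p*q^2 + 5*q^3/3, p^2 + 3*p*q + 9*q^2/4, r}; counting standard monomials gives mu = 6. Corank 2; j^3 = (2*p + 3*q)^3 is a perfect cube, so E-series; the 4-jet and mu = 6 give E_6.

E_6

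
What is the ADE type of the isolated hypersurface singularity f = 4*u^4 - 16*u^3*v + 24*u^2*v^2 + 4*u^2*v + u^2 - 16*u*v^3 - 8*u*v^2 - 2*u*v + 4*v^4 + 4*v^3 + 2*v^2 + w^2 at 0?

The Hessian of f at 0 has rank 3. Corank 0: nondegenerate Morse point, so A_1.

A_1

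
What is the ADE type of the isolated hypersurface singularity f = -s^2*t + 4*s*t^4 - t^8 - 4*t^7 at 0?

D9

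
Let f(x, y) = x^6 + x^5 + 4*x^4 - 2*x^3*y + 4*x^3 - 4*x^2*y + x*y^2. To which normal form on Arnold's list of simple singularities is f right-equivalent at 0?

D7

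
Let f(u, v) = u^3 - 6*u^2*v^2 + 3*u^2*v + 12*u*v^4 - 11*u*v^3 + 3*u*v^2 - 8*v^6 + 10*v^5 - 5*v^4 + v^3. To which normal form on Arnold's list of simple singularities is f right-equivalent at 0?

The Hessian of f at 0 has rank 0. Corank 2; j^3 = (u + v)^3 is a perfect cube, so E-series; the 4-jet and mu = 7 give E_7.

E_7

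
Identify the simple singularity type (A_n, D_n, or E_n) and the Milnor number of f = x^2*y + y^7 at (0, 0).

The Hessian of f at 0 is [[0, 0], [0, 0]] with rank 0, so corank 2. A Groebner basis of the Jacobian ideal J(f) in C{x,y} is {x^2/7 + y^6, x^3, x*y}; counting standard monomials gives mu = 8. Corank 2; j^3 = x^2*y has shape L^2 M (L != M), so D-series; mu = 8 gives D_8.

Type D_8, Milnor number mu = 8.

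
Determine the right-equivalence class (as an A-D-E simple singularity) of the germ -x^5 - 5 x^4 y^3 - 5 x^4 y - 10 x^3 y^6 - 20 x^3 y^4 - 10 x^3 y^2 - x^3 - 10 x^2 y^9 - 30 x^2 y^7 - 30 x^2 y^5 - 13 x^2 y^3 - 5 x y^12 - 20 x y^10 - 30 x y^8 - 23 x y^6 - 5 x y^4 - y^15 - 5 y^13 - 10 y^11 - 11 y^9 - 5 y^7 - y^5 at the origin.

E_8

The Hessian of f at 0 has rank 0. Corank 2; j^3 = -x^3 is a perfect cube, so E-series; the 5-jet and mu = 8 give E_8.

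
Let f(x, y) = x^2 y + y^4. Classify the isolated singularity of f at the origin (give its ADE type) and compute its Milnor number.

The Hessian of f at 0 is [[0, 0], [0, 0]] with rank 0, so corank 2. A Groebner basis of the Jacobian ideal J(f) in C{x,y} is {x^3, x^2/4 + y^3, x*y}; counting standard monomials gives mu = 5. Corank 2; j^3 = x^2*y has shape L^2 M (L != M), so D-series; mu = 5 gives D_5.

Type D_5, Milnor number mu = 5.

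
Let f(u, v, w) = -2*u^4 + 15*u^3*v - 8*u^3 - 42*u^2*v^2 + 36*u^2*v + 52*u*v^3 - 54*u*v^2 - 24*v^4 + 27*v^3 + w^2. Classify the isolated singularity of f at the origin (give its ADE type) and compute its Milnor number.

The Hessian of f at 0 has rank 1. Corank 2; j^3 = -(2*u - 3*v)^3 is a perfect cube, so E-series; the 4-jet and mu = 7 give E_7.

Type E_7, Milnor number mu = 7.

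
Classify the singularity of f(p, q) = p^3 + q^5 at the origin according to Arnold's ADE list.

The Hessian of f at 0 has rank 0. Corank 2; j^3 = p^3 is a perfect cube, so E-series; the 5-jet and mu = 8 give E_8.

E_8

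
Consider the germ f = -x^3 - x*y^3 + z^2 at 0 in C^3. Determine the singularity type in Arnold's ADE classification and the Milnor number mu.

Type E_7, Milnor number mu = 7.

The Hessian of f at 0 has rank 1. Corank 2; j^3 = -x^3 is a perfect cube, so E-series; the 4-jet and mu = 7 give E_7.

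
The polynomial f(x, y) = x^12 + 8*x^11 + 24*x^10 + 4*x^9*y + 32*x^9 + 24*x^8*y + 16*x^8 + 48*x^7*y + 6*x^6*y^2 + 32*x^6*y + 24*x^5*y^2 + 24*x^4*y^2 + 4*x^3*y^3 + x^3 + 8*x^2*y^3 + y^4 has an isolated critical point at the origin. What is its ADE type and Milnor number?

Type E_6, Milnor number mu = 6.

The Hessian of f at 0 has rank 0. Corank 2; j^3 = x^3 is a perfect cube, so E-series; the 4-jet and mu = 6 give E_6.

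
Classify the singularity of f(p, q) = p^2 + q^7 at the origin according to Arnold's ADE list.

A6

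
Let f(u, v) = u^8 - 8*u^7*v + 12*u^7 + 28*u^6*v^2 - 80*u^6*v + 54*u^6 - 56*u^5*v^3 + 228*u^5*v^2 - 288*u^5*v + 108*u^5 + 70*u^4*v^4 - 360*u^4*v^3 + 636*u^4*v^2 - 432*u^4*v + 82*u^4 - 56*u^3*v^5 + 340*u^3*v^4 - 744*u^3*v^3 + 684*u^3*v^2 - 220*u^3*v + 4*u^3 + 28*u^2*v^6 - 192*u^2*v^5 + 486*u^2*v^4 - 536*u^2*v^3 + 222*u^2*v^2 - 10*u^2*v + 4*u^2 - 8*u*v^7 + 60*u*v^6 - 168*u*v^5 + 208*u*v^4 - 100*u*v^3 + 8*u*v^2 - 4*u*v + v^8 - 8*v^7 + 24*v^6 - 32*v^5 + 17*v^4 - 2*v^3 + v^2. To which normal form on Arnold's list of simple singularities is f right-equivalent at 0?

A_{3}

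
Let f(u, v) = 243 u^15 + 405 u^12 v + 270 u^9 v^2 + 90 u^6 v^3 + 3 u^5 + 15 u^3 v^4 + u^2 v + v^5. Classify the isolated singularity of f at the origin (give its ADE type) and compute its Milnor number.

The Hessian of f at 0 is [[0, 0], [0, 0]] with rank 0, so corank 2. A Groebner basis of the Jacobian ideal J(f) in C{u,v} is {u^2/5 + v^4, u^3, u*v}; counting standard monomials gives mu = 6. Corank 2; j^3 = u^2*v has shape L^2 M (L != M), so D-series; mu = 6 gives D_6.

Type D6, Milnor number mu = 6.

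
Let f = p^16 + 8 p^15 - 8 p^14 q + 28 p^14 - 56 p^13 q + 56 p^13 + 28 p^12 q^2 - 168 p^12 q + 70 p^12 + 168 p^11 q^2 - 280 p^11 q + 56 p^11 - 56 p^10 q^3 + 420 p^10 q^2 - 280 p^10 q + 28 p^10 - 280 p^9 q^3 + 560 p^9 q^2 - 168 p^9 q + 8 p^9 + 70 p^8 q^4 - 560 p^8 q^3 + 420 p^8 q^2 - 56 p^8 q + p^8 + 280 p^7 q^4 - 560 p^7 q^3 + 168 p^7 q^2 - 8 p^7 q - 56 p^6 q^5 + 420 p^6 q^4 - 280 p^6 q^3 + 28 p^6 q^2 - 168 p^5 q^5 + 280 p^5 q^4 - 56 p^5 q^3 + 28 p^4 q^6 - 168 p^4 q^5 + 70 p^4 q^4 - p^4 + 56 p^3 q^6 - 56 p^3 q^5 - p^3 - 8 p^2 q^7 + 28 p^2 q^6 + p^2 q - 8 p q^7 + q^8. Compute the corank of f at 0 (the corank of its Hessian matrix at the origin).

2

The Hessian at 0 is [[0, 0], [0, 0]] of rank 0; hence corank 2.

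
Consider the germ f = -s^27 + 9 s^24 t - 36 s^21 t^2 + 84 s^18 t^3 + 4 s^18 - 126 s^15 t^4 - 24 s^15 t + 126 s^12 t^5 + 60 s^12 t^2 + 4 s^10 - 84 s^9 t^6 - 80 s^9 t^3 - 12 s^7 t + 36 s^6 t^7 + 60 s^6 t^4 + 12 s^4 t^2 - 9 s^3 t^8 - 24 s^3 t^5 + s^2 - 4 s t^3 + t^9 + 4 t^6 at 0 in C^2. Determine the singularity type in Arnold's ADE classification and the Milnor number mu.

Type A_8, Milnor number mu = 8.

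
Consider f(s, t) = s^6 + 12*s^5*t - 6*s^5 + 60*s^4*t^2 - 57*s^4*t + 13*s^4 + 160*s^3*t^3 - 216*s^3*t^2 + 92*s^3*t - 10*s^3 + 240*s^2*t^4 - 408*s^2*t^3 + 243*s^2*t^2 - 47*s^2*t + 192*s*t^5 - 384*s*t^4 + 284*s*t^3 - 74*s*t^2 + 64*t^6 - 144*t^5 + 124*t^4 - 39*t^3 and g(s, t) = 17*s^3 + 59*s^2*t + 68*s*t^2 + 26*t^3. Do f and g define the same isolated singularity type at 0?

Yes.

The Hessian of f at 0 has rank 0. Corank 2; j^3 = -(2*s + 3*t)*(5*s^2 + 16*s*t + 13*t^2) splits into three distinct lines over C (the quadratic factor has nonzero discriminant), so D_4. The Hessian of g at 0 has rank 0. Corank 2; j^3 = (s + t)*(17*s^2 + 42*s*t + 26*t^2) splits into three distinct lines over C (the quadratic factor has nonzero discriminant), so D_4. Both have type D_4, hence right-equivalent.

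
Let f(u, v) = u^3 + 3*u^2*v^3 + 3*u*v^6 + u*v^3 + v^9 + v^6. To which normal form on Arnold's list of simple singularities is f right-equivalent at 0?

E_7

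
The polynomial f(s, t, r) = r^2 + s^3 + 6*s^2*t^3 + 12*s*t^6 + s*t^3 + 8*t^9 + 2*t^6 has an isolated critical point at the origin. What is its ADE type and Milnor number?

The Hessian of f at 0 has rank 1. Corank 2; j^3 = s^3 is a perfect cube, so E-series; the 4-jet and mu = 7 give E_7.

Type E7, Milnor number mu = 7.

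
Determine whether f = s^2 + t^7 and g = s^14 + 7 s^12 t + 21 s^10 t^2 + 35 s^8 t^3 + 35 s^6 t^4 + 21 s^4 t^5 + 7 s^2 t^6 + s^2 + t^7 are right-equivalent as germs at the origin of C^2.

Yes.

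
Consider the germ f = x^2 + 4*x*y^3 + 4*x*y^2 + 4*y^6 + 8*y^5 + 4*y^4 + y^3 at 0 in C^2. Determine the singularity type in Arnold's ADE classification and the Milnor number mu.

The Hessian of f at 0 has rank 1. Corank 1: A-series; mu = 2 gives A_2.

Type A_{2}, Milnor number mu = 2.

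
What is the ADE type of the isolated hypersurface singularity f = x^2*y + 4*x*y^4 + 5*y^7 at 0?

D_{8}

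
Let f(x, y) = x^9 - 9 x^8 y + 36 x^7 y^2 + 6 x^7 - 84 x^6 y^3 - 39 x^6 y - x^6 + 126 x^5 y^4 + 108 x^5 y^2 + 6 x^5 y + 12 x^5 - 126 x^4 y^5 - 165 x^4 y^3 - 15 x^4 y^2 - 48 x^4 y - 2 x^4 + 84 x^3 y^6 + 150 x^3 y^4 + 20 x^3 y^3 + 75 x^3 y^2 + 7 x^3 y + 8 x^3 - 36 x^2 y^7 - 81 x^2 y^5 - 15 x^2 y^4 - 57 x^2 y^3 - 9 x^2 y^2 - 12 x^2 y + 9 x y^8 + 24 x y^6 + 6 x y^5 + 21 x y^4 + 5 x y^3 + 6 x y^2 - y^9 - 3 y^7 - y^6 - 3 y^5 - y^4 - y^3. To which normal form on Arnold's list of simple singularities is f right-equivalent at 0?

E_{7}

The Hessian of f at 0 has rank 0. Corank 2; j^3 = (2*x - y)^3 is a perfect cube, so E-series; the 4-jet and mu = 7 give E_7.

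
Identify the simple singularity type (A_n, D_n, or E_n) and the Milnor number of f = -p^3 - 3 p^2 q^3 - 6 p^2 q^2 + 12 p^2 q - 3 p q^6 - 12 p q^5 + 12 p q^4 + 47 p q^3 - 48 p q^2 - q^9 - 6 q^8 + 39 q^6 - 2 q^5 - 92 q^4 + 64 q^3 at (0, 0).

Type E_7, Milnor number mu = 7.

The Hessian of f at 0 has rank 0. Corank 2; j^3 = -(p - 4*q)^3 is a perfect cube, so E-series; the 4-jet and mu = 7 give E_7.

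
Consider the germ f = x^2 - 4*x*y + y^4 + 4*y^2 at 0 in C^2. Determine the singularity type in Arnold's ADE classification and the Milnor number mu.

The Hessian of f at 0 has rank 1. Corank 1: A-series; mu = 3 gives A_3.

Type A_{3}, Milnor number mu = 3.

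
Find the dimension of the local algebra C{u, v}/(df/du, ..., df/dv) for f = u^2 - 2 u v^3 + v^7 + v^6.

6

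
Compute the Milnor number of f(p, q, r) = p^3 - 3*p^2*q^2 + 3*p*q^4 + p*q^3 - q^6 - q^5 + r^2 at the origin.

7

The Hessian of f at 0 has rank 1. Corank 2; j^3 = p^3 is a perfect cube, so E-series; the 4-jet and mu = 7 give E_7.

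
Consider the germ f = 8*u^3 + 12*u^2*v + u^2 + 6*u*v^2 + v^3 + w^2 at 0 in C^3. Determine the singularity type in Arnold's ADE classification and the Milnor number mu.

Type A_{2}, Milnor number mu = 2.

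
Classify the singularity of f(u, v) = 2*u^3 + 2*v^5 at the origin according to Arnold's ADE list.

E_8

The Hessian of f at 0 has rank 0. Corank 2; j^3 = 2*u^3 is a perfect cube, so E-series; the 5-jet and mu = 8 give E_8.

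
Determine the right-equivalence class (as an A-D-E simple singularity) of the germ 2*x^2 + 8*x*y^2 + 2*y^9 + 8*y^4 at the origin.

A8

The Hessian of f at 0 has rank 1. Corank 1: A-series; mu = 8 gives A_8.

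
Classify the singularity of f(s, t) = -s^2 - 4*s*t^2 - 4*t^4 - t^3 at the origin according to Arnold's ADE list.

A_2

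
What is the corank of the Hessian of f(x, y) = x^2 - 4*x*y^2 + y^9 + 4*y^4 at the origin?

The Hessian at 0 is [[2, 0], [0, 0]] of rank 1; hence corank 1.

1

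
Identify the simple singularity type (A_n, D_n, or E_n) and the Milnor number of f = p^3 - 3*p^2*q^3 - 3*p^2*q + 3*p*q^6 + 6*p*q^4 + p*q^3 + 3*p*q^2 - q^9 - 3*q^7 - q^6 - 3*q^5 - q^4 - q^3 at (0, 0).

Type E_{7}, Milnor number mu = 7.

The Hessian of f at 0 is [[0, 0], [0, 0]] with rank 0, so corank 2. A Groebner basis of the Jacobian ideal J(f) in C{p,q} is {p^3 - 3*p^2*q - 6*p^2 + 12*p*q - 6*q^2, 3*p^2 + p*q^2 - 6*p*q + 3*q^2, 3*p^2 - 6*p*q + q^3 + 3*q^2}; counting standard monomials gives mu = 7. Corank 2; j^3 = (p - q)^3 is a perfect cube, so E-series; the 4-jet and mu = 7 give E_7.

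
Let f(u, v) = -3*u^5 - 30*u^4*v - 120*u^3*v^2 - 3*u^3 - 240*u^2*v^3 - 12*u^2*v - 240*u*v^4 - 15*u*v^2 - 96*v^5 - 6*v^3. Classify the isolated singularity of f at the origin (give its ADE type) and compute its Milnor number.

Type D6, Milnor number mu = 6.

The Hessian of f at 0 has rank 0. Corank 2; j^3 = -3*(u + v)^2*(u + 2*v) has shape L^2 M (L != M), so D-series; mu = 6 gives D_6.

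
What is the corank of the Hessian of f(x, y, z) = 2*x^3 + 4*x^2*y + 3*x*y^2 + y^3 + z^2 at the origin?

2

The Hessian at 0 is [[0, 0, 0], [0, 0, 0], [0, 0, 2]] of rank 1; hence corank 2.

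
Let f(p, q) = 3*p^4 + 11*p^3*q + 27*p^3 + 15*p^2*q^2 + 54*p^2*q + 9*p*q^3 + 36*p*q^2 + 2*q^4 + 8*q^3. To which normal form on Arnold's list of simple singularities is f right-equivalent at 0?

E7

The Hessian of f at 0 has rank 0. Corank 2; j^3 = (3*p + 2*q)^3 is a perfect cube, so E-series; the 4-jet and mu = 7 give E_7.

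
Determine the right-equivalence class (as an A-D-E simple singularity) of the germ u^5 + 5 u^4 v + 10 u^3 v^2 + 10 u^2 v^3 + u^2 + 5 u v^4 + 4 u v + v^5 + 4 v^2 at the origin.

A_4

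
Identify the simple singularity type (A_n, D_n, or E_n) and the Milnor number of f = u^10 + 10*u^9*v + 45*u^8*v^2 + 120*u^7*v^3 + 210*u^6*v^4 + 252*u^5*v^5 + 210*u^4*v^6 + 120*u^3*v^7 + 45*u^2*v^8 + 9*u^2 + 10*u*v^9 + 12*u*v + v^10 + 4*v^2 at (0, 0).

Type A9, Milnor number mu = 9.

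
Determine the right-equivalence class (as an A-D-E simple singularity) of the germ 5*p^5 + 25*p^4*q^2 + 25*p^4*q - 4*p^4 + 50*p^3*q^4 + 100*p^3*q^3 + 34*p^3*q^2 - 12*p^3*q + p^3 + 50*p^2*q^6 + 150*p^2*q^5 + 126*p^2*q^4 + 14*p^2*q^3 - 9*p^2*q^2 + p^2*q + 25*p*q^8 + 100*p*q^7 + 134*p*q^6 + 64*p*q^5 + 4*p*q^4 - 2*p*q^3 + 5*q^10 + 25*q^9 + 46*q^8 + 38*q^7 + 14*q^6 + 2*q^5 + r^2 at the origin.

D_6

The Hessian of f at 0 is [[0, 0, 0], [0, 0, 0], [0, 0, 2]] with rank 1, so corank 2. A Groebner basis of the Jacobian ideal J(f) in C{p,q,r} is {p^3, p^2*q, p^2/4 + p*q^2, -13*p^2/4 - p*q + q^3, r}; counting standard monomials gives mu = 6. Corank 2; j^3 = p^2*(p + q) has shape L^2 M (L != M), so D-series; mu = 6 gives D_6.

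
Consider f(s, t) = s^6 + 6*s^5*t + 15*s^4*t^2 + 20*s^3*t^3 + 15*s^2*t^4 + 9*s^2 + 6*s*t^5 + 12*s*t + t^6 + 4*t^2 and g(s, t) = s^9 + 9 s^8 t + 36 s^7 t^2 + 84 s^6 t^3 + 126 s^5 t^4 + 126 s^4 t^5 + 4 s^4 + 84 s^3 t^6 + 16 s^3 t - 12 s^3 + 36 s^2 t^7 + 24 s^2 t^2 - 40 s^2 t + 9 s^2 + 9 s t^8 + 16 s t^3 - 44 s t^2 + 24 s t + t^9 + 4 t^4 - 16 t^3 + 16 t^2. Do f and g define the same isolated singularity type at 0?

No.

The Hessian of f at 0 has rank 1. Corank 1: A-series; mu = 5 gives A_5. The Hessian of g at 0 has rank 1. Corank 1: A-series; mu = 8 gives A_8. f is A_5 but g is A_8, hence not right-equivalent.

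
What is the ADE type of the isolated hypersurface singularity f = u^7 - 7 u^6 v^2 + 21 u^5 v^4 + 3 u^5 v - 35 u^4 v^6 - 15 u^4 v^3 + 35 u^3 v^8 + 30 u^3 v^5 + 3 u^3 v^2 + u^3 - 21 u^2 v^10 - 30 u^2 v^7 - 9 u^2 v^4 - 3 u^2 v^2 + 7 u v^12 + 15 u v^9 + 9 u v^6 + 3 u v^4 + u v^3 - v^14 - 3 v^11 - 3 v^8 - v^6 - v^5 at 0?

The Hessian of f at 0 is [[0, 0], [0, 0]] with rank 0, so corank 2. A Groebner basis of the Jacobian ideal J(f) in C{u,v} is {-u^2 + v^4 - v^3/3, u^3, u^2*v + u^2/3 + v^3/9, -u^2 + u*v^2 - v^3/3}; counting standard monomials gives mu = 7. Corank 2; j^3 = u^3 is a perfect cube, so E-series; the 4-jet and mu = 7 give E_7.

E7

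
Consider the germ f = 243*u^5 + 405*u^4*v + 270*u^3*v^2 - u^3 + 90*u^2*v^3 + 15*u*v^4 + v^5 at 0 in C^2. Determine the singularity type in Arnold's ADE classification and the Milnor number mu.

Type E_{8}, Milnor number mu = 8.

The Hessian of f at 0 has rank 0. Corank 2; j^3 = -u^3 is a perfect cube, so E-series; the 5-jet and mu = 8 give E_8.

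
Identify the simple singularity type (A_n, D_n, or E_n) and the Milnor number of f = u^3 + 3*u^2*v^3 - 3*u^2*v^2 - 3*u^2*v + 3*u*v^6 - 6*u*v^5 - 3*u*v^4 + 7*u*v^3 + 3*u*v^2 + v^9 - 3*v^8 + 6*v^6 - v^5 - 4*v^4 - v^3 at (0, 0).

The Hessian of f at 0 is [[0, 0], [0, 0]] with rank 0, so corank 2. A Groebner basis of the Jacobian ideal J(f) in C{u,v} is {-u^2 + 2*u*v + v^4 - v^3/3 - v^2, u^3 - 2*u^2 + 4*u*v - 5*v^3/3 - 2*v^2, u^2*v - 5*u^2/3 + 10*u*v/3 - 14*v^3/9 - 5*v^2/3, -u^2 + u*v^2 + 2*u*v - 4*v^3/3 - v^2}; counting standard monomials gives mu = 7. Corank 2; j^3 = (u - v)^3 is a perfect cube, so E-series; the 4-jet and mu = 7 give E_7.

Type E_7, Milnor number mu = 7.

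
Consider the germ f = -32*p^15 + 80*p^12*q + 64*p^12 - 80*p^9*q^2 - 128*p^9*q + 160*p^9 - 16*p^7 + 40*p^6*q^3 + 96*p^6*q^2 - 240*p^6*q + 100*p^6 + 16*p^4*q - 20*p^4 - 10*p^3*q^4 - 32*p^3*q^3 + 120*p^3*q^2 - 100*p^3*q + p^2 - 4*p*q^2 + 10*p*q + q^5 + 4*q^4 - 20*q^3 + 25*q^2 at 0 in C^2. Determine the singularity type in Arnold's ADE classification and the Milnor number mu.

The Hessian of f at 0 has rank 1. Corank 1: A-series; mu = 4 gives A_4.

Type A_4, Milnor number mu = 4.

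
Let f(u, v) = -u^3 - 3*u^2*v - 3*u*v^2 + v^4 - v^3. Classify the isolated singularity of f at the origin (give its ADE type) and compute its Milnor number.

Type E_{6}, Milnor number mu = 6.

The Hessian of f at 0 has rank 0. Corank 2; j^3 = -(u + v)^3 is a perfect cube, so E-series; the 4-jet and mu = 6 give E_6.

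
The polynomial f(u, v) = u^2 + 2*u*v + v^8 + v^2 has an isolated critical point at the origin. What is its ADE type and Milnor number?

Type A7, Milnor number mu = 7.

The Hessian of f at 0 is [[2, 2], [2, 2]] with rank 1, so corank 1. A Groebner basis of the Jacobian ideal J(f) in C{u,v} is {v^7, u + v}; counting standard monomials gives mu = 7. Corank 1: A-series; mu = 7 gives A_7.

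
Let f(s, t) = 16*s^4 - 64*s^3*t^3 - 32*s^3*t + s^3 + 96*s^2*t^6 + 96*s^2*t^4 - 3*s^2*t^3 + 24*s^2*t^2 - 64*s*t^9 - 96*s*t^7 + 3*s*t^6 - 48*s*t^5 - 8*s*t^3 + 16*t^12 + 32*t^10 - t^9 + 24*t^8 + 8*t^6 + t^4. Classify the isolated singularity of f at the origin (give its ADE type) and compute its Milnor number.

Type E6, Milnor number mu = 6.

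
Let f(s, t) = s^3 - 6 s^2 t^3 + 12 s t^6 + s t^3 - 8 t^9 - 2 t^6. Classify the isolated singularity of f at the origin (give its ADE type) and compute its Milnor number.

Type E_7, Milnor number mu = 7.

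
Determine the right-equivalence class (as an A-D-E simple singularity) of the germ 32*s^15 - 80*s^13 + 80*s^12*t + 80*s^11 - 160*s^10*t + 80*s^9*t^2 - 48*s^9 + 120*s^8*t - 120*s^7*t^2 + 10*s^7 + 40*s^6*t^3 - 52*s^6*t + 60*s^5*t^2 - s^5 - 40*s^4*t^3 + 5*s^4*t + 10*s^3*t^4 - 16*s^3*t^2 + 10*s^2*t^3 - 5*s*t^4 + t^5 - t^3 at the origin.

E8

The Hessian of f at 0 is [[0, 0], [0, 0]] with rank 0, so corank 2. A Groebner basis of the Jacobian ideal J(f) in C{s,t} is {s^4 + t^2, s^3*t + t^2/4, s*t^2, t^3}; counting standard monomials gives mu = 8. Corank 2; j^3 = -t^3 is a perfect cube, so E-series; the 5-jet and mu = 8 give E_8.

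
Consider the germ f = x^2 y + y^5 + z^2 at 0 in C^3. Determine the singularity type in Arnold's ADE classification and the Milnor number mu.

Type D_6, Milnor number mu = 6.

The Hessian of f at 0 is [[0, 0, 0], [0, 0, 0], [0, 0, 2]] with rank 1, so corank 2. A Groebner basis of the Jacobian ideal J(f) in C{x,y,z} is {x^2/5 + y^4, x^3, x*y, z}; counting standard monomials gives mu = 6. Corank 2; j^3 = x^2*y has shape L^2 M (L != M), so D-series; mu = 6 gives D_6.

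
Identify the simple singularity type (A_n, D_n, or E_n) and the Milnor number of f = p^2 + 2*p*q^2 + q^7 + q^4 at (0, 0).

Type A_{6}, Milnor number mu = 6.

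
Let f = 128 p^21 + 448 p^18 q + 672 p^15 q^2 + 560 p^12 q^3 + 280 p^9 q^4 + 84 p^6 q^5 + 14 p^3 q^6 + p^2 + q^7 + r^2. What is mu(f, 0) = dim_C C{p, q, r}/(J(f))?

The Hessian of f at 0 has rank 2. Corank 1: A-series; mu = 6 gives A_6.

6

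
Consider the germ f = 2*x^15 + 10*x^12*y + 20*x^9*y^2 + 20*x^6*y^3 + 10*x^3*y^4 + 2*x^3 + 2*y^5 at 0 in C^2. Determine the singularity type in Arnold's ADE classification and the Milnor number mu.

The Hessian of f at 0 has rank 0. Corank 2; j^3 = 2*x^3 is a perfect cube, so E-series; the 5-jet and mu = 8 give E_8.

Type E_8, Milnor number mu = 8.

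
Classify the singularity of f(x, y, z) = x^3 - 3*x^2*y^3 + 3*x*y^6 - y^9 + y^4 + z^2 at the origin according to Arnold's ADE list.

E6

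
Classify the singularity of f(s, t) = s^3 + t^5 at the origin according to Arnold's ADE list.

E_{8}

The Hessian of f at 0 has rank 0. Corank 2; j^3 = s^3 is a perfect cube, so E-series; the 5-jet and mu = 8 give E_8.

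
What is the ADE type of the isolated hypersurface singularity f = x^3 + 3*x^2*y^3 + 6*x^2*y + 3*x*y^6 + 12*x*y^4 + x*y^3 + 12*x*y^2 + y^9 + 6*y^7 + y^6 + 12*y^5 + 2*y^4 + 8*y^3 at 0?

E_{7}

The Hessian of f at 0 has rank 0. Corank 2; j^3 = (x + 2*y)^3 is a perfect cube, so E-series; the 4-jet and mu = 7 give E_7.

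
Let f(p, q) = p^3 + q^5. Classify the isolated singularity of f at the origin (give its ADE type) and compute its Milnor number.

Type E8, Milnor number mu = 8.

The Hessian of f at 0 has rank 0. Corank 2; j^3 = p^3 is a perfect cube, so E-series; the 5-jet and mu = 8 give E_8.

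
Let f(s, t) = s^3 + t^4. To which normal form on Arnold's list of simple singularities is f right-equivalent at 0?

E_6

The Hessian of f at 0 is [[0, 0], [0, 0]] with rank 0, so corank 2. A Groebner basis of the Jacobian ideal J(f) in C{s,t} is {t^3, s^2}; counting standard monomials gives mu = 6. Corank 2; j^3 = s^3 is a perfect cube, so E-series; the 4-jet and mu = 6 give E_6.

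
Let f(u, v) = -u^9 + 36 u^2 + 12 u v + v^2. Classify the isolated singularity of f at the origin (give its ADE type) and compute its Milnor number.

Type A_8, Milnor number mu = 8.

The Hessian of f at 0 is [[72, 12], [12, 2]] with rank 1, so corank 1. A Groebner basis of the Jacobian ideal J(f) in C{u,v} is {v^8, u + v/6}; counting standard monomials gives mu = 8. Corank 1: A-series; mu = 8 gives A_8.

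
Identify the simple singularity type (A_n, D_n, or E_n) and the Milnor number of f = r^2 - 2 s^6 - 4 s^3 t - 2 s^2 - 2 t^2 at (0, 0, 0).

The Hessian of f at 0 has rank 3. Corank 0: nondegenerate Morse point, so A_1.

Type A_1, Milnor number mu = 1.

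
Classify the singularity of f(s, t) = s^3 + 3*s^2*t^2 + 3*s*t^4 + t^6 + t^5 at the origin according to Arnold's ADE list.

The Hessian of f at 0 has rank 0. Corank 2; j^3 = s^3 is a perfect cube, so E-series; the 5-jet and mu = 8 give E_8.

E_8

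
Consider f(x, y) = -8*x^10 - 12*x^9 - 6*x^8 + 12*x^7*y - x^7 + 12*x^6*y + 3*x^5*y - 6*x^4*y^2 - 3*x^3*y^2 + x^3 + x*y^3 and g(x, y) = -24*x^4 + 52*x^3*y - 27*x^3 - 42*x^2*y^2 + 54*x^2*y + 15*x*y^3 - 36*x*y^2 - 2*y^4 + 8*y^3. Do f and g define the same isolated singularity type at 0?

Yes.

The Hessian of f at 0 is [[0, 0], [0, 0]] with rank 0, so corank 2. A Groebner basis of the Jacobian ideal J(f) in C{x,y} is {x^3, x*y^2, 3*x^2 + y^3}; counting standard monomials gives mu = 7. Corank 2; j^3 = x^3 is a perfect cube, so E-series; the 4-jet and mu = 7 give E_7. The Hessian of g at 0 is [[0, 0], [0, 0]] with rank 0, so corank 2. A Groebner basis of the Jacobian ideal J(g) in C{x,y} is {19683*x^2/4 - 6561*x*y + y^4 + 27*y^3/4 + 2187*y^2, x^3 + 189*x^2/2 - 126*x*y - y^3/6 + 42*y^2, x^2*y + 405*x^2/4 - 135*x*y - 11*y^3/36 + 45*y^2, 81*x^2 + x*y^2 - 108*x*y - 5*y^3/9 + 36*y^2}; counting standard monomials gives mu = 7. Corank 2; j^3 = -(3*x - 2*y)^3 is a perfect cube, so E-series; the 4-jet and mu = 7 give E_7. Both have type E_7, hence right-equivalent.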